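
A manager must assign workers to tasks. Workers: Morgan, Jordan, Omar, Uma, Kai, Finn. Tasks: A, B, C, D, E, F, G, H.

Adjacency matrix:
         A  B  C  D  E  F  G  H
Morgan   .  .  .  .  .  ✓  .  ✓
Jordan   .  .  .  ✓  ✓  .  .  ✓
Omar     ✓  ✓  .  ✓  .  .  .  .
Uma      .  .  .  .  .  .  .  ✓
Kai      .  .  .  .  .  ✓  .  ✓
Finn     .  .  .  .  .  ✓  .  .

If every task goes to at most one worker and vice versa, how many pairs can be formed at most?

For example, pair Morgan-F, Jordan-E, Omar-B, Uma-H.
The set {Morgan, Uma, Kai, Finn} has only 2 neighbours ({F, H}), so by Hall's theorem at most 4 of the 6 workers can be matched.

4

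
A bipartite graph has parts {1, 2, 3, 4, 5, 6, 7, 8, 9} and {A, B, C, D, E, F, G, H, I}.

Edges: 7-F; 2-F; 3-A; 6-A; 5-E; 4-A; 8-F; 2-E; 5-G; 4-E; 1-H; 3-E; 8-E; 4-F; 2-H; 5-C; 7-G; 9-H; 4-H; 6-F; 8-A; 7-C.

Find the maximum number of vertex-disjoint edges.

A valid assignment of size 6: 1-H, 2-F, 3-A, 4-E, 5-G, 7-C.
The set {1, 2, 3, 4, 6, 8, 9} has only 4 neighbours ({A, E, F, H}), so by Hall's theorem at most 6 of the 9 left vertices can be matched.

6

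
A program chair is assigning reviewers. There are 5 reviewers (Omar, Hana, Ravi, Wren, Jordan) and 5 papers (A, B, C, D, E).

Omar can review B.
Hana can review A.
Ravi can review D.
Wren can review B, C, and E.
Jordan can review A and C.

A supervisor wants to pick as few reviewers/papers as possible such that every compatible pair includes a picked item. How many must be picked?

A maximum matching has 5 edges (e.g. Omar–B, Hana–A, Ravi–D, Wren–E, Jordan–C).
By König's theorem the minimum vertex cover has the same size. One such cover is {Omar, Hana, Ravi, Wren, Jordan}.

5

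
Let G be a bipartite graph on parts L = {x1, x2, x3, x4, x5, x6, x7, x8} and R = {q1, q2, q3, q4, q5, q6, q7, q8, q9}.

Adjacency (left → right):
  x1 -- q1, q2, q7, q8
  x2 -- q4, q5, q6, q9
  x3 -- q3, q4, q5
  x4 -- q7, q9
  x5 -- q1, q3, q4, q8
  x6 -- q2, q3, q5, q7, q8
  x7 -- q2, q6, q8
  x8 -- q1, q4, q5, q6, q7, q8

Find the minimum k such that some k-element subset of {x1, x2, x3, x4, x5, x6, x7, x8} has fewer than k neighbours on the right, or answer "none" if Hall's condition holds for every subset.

none

A matching saturating every left vertex exists, for instance x1→q7, x2→q5, x3→q4, x4→q9, x5→q8, x6→q3, x7→q2, x8→q6.
By Hall's marriage theorem, this means |N(S)| ≥ |S| for every subset S, so no violating subset exists.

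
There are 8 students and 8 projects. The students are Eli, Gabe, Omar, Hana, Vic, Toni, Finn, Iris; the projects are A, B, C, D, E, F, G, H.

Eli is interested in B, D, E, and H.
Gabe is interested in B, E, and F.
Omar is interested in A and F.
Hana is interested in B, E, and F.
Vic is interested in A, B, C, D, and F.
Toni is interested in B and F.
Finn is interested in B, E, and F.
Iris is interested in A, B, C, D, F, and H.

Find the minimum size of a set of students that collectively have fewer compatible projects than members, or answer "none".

4

Take S = {Gabe, Hana, Toni, Finn}. Its neighbourhood is {B, E, F}, so |N(S)| = 3 < |S| = 4.
Every subset of size less than 4 has at least as many neighbours as members, so 4 is the minimum.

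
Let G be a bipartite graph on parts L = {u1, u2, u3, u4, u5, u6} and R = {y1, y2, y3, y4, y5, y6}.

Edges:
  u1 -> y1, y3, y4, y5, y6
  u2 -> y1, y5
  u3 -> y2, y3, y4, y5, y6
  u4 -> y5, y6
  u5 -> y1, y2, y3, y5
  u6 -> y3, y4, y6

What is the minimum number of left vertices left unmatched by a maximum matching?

One maximum matching: u1-y4, u2-y5, u3-y2, u4-y6, u5-y1, u6-y3.
All 6 left vertices are matched, so no larger matching exists.
That matches 6 of the 6, leaving 0 unmatched; no matching can do better.

0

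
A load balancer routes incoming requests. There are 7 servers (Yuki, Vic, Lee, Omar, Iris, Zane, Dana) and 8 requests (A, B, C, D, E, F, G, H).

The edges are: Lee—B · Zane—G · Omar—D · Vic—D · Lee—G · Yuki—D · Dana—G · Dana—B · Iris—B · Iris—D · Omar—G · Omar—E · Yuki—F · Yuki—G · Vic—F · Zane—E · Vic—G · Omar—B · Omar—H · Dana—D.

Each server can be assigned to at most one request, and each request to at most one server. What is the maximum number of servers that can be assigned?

6

One maximum matching: Yuki–D, Vic–F, Lee–G, Omar–H, Iris–B, Zane–E.
The set {Yuki, Vic, Lee, Iris, Dana} has only 4 neighbours ({B, D, F, G}), so by Hall's theorem at most 6 of the 7 servers can be matched.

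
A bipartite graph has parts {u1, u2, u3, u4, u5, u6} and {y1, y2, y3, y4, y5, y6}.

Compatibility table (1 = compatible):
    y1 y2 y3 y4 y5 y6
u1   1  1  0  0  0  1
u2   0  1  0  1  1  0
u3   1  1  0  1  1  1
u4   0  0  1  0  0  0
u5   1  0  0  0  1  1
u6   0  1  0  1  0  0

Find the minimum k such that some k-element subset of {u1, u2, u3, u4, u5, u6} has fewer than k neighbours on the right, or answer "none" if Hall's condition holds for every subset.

A matching saturating every left vertex exists, for instance u1→y1, u2→y5, u3→y4, u4→y3, u5→y6, u6→y2.
By Hall's marriage theorem, this means |N(S)| ≥ |S| for every subset S, so no violating subset exists.

none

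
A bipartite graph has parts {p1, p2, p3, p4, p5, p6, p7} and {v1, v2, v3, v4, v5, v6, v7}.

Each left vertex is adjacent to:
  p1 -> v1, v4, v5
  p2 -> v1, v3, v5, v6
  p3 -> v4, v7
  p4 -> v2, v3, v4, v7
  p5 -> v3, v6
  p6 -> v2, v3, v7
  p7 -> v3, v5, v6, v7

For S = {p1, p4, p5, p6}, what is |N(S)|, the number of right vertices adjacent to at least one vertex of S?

The union of neighbours of {p1, p4, p5, p6} is {v1, v2, v3, v4, v5, v6, v7}, which has 7 elements.
Since |N(S)| = 7 ≥ |S| = 4, Hall's condition holds for this subset.

7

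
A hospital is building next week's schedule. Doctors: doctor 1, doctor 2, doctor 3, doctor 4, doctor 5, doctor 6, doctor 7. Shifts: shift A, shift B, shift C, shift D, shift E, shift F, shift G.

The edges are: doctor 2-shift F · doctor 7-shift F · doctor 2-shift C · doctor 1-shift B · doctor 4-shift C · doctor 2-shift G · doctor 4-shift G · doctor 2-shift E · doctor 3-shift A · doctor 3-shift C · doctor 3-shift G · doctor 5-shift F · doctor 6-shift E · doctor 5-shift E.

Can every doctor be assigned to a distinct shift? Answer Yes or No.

The set {doctor 5, doctor 6, doctor 7} has only 2 neighbours ({shift E, shift F}), so by Hall's theorem at most 6 of the 7 doctors can be matched.
Hence no matching covers every doctor.

No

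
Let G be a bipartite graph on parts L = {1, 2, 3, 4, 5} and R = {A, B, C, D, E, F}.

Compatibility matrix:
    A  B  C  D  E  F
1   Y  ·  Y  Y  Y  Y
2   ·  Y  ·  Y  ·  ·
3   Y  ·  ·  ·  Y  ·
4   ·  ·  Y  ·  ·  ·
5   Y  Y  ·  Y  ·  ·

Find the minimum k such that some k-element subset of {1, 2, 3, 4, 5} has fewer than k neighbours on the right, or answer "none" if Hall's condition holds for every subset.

none

A matching saturating every left vertex exists, for instance 1→A, 2→D, 3→E, 4→C, 5→B.
By Hall's marriage theorem, this means |N(S)| ≥ |S| for every subset S, so no violating subset exists.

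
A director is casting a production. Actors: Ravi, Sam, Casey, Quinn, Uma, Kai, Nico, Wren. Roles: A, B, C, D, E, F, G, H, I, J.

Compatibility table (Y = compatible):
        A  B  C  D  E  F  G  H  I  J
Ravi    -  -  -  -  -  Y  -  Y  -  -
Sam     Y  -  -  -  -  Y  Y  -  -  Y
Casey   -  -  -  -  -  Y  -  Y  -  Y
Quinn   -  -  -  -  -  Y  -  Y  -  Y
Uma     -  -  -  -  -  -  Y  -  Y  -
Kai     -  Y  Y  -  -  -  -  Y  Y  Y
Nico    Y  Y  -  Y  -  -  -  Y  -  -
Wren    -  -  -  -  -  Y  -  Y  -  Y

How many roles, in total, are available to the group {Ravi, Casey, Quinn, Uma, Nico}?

The union of neighbours of {Ravi, Casey, Quinn, Uma, Nico} is {A, B, D, F, G, H, I, J}, which has 8 elements.
Since |N(S)| = 8 ≥ |S| = 5, Hall's condition holds for this subset.

8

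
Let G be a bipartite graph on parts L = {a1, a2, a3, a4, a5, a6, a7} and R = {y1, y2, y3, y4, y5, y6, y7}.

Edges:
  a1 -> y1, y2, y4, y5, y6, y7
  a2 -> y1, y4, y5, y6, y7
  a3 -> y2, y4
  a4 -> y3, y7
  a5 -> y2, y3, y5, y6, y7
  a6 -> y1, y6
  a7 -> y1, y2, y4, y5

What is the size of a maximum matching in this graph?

7

One maximum matching: a1-y5, a2-y7, a3-y4, a4-y3, a5-y2, a6-y6, a7-y1.
All 7 left vertices are matched, so no larger matching exists.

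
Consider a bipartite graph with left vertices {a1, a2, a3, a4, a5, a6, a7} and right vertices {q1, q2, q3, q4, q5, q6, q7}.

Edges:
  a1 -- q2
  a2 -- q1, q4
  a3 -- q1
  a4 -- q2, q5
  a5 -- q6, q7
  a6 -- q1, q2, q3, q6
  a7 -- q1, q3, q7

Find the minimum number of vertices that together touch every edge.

7

{a1, a2, a3, a4, a5, a6, a7} is a vertex cover of size 7: every edge has an endpoint in this set.
No smaller cover exists because a1–q2, a2–q4, a3–q1, a4–q5, a5–q6, a6–q3, a7–q7 is a matching of size 7, and a cover must include an endpoint of each of these disjoint edges (König's theorem).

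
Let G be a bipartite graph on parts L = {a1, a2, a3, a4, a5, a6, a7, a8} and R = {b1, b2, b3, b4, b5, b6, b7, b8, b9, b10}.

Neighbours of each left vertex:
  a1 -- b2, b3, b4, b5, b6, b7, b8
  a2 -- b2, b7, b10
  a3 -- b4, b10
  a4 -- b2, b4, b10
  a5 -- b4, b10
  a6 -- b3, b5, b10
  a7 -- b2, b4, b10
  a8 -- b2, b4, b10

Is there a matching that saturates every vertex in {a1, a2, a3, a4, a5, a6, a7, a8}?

No

The set {a3, a4, a5, a7, a8} has only 3 neighbours ({b10, b2, b4}), so by Hall's theorem at most 6 of the 8 left vertices can be matched.
Hence no matching covers every left vertex.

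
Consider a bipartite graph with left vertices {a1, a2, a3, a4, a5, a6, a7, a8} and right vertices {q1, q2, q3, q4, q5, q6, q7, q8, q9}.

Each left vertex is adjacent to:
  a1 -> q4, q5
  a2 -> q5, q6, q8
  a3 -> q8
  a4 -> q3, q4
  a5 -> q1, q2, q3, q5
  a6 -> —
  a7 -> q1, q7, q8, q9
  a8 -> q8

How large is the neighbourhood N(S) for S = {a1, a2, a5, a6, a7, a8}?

The union of neighbours of {a1, a2, a5, a6, a7, a8} is {q1, q2, q3, q4, q5, q6, q7, q8, q9}, which has 9 elements.
Since |N(S)| = 9 ≥ |S| = 6, Hall's condition holds for this subset.

9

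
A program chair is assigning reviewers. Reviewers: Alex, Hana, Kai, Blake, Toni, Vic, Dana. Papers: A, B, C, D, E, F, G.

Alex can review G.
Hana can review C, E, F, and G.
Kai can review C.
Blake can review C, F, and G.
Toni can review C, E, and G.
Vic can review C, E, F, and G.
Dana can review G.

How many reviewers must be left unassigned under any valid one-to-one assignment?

A valid assignment of size 4: Alex→G, Hana→E, Kai→C, Blake→F.
The set {Alex, Hana, Kai, Blake, Toni, Vic, Dana} has only 4 neighbours ({C, E, F, G}), so by Hall's theorem at most 4 of the 7 reviewers can be matched.
That matches 4 of the 7, leaving 3 unmatched; no matching can do better.

3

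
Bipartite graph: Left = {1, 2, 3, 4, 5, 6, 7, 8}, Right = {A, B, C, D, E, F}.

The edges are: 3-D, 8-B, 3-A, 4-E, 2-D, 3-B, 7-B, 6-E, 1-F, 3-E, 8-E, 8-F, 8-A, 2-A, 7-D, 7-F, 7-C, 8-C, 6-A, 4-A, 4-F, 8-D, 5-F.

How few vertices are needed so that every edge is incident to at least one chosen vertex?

6

The 6 edges 1–F, 2–D, 3–B, 4–A, 6–E, 7–C form a matching, so any vertex cover needs at least 6 vertices (one per matched edge).
Conversely {A, B, C, D, E, F} meets every edge and has exactly 6 vertices, so 6 is optimal.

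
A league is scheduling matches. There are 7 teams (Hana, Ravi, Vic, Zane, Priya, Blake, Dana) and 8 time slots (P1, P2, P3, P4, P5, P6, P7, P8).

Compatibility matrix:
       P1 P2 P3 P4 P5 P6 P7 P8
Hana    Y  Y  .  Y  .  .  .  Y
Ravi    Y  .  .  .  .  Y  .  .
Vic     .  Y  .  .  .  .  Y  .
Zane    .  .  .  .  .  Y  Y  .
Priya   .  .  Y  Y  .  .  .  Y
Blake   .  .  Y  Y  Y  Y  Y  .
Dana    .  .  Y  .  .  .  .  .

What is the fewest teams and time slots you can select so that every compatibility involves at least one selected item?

7

The 7 edges Hana–P8, Ravi–P1, Vic–P2, Zane–P6, Priya–P4, Blake–P7, Dana–P3 form a matching, so any vertex cover needs at least 7 vertices (one per matched edge).
Conversely {Hana, Ravi, Vic, Zane, Priya, Blake, Dana} meets every edge and has exactly 7 vertices, so 7 is optimal.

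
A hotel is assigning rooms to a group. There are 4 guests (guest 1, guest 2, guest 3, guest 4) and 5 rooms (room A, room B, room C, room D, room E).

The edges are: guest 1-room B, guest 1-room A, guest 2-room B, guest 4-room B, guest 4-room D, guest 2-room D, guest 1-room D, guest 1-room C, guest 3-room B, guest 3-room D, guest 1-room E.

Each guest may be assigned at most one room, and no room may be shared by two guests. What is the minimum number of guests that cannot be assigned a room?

A valid assignment of size 3: guest 1-room C, guest 2-room D, guest 3-room B.
The set {guest 2, guest 3, guest 4} has only 2 neighbours ({room B, room D}), so by Hall's theorem at most 3 of the 4 guests can be matched.
That matches 3 of the 4, leaving 1 unmatched; no matching can do better.

1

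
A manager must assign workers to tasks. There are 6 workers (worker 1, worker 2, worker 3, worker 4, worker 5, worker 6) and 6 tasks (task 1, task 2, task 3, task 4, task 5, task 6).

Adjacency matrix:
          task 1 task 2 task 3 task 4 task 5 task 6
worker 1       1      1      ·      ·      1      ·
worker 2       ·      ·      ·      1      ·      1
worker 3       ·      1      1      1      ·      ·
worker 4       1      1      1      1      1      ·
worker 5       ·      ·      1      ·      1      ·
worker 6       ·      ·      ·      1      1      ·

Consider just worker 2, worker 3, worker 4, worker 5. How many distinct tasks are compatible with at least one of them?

The union of neighbours of {worker 2, worker 3, worker 4, worker 5} is {task 1, task 2, task 3, task 4, task 5, task 6}, which has 6 elements.
Since |N(S)| = 6 ≥ |S| = 4, Hall's condition holds for this subset.

6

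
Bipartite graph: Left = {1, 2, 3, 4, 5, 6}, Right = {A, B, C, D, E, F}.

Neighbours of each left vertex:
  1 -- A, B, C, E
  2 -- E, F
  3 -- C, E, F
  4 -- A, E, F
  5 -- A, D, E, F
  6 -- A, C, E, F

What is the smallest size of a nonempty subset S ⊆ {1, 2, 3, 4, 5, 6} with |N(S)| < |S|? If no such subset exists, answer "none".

A matching saturating every left vertex exists, for instance 1→B, 2→F, 3→C, 4→A, 5→D, 6→E.
By Hall's marriage theorem, this means |N(S)| ≥ |S| for every subset S, so no violating subset exists.

none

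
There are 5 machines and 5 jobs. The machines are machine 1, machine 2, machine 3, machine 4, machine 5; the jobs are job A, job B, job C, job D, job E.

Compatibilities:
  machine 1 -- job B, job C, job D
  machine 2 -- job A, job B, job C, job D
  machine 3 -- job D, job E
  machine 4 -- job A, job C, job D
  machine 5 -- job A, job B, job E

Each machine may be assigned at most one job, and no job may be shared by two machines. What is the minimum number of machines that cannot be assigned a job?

0

For example, pair machine 1-job C, machine 2-job B, machine 3-job E, machine 4-job D, machine 5-job A.
This saturates every machine, so 5 is the maximum.
That matches 5 of the 5, leaving 0 unmatched; no matching can do better.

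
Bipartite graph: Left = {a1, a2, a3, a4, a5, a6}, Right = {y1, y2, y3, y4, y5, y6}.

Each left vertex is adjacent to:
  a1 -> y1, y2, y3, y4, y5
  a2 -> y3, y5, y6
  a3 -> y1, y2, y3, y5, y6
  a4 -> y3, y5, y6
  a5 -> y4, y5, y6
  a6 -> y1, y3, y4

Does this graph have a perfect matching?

Yes

A valid assignment of size 6: a1→y1, a2→y5, a3→y2, a4→y6, a5→y4, a6→y3.
Every left vertex is matched, so this is a perfect matching.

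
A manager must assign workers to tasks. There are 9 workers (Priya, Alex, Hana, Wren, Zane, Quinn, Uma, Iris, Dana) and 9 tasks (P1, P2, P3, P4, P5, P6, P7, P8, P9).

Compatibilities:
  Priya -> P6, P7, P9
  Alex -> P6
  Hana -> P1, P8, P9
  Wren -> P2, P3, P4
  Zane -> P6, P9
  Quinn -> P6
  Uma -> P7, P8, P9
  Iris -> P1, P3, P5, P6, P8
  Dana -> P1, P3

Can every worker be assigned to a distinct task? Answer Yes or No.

The set {Alex, Quinn} has only 1 neighbour ({P6}), so by Hall's theorem at most 8 of the 9 workers can be matched.
Hence no matching covers every worker.

No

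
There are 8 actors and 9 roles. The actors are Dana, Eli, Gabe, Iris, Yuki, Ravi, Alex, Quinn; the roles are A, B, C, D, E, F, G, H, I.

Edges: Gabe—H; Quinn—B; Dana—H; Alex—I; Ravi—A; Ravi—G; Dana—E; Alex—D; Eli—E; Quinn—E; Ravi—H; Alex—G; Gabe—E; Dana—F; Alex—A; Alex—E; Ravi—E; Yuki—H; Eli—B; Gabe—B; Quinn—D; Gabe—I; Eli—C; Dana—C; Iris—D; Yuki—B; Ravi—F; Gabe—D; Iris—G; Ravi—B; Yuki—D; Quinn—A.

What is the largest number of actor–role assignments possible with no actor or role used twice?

8

For example, pair Dana-H, Eli-C, Gabe-I, Iris-G, Yuki-D, Ravi-E, Alex-A, Quinn-B.
This saturates every actor, so 8 is the maximum.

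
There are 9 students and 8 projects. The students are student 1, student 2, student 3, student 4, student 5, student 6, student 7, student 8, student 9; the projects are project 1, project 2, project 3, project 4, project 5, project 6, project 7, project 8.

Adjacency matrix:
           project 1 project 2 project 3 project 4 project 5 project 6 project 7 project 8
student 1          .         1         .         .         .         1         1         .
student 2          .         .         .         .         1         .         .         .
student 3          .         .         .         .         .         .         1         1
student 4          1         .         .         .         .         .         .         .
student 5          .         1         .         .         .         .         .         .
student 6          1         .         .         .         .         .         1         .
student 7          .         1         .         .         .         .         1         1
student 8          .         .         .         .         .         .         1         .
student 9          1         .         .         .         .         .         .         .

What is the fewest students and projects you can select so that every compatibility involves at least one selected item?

The 6 edges student 1–project 6, student 2–project 5, student 3–project 8, student 4–project 1, student 5–project 2, student 6–project 7 form a matching, so any vertex cover needs at least 6 vertices (one per matched edge).
Conversely {student 1, student 2, project 1, project 2, project 7, project 8} meets every edge and has exactly 6 vertices, so 6 is optimal.

6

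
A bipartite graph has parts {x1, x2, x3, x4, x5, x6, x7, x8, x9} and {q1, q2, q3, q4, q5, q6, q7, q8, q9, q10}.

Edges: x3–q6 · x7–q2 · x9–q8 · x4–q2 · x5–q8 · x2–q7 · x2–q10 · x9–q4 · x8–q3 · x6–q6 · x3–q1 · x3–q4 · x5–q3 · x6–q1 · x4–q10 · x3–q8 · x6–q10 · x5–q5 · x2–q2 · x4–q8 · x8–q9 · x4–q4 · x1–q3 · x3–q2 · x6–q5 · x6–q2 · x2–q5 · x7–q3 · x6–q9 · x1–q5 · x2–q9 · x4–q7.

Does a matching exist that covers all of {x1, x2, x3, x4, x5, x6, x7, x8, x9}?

For example, pair x1-q3, x2-q7, x3-q6, x4-q4, x5-q5, x6-q1, x7-q2, x8-q9, x9-q8.
All 9 left vertices are covered.

Yes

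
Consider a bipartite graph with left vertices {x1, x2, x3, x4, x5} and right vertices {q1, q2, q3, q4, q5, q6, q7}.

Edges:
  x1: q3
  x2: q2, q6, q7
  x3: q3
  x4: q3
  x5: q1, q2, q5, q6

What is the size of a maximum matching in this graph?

For example, pair x1–q3, x2–q2, x5–q6.
The set {x1, x3, x4} has only 1 neighbour ({q3}), so by Hall's theorem at most 3 of the 5 left vertices can be matched.

3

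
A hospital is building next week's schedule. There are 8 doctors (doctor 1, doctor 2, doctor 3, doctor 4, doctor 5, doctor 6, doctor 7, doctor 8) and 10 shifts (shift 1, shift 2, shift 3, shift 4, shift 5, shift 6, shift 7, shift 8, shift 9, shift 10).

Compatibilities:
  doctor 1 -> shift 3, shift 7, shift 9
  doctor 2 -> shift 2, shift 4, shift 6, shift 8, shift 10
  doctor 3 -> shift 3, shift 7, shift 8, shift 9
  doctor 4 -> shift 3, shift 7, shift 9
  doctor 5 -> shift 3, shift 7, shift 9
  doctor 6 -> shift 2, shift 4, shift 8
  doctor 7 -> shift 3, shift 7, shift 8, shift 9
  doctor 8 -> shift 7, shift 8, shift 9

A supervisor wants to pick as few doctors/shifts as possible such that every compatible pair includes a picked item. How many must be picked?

A maximum matching has 6 edges (e.g. doctor 1–shift 9, doctor 2–shift 6, doctor 3–shift 8, doctor 4–shift 3, doctor 5–shift 7, doctor 6–shift 4).
By König's theorem the minimum vertex cover has the same size. One such cover is {doctor 2, doctor 6, shift 3, shift 7, shift 8, shift 9}.

6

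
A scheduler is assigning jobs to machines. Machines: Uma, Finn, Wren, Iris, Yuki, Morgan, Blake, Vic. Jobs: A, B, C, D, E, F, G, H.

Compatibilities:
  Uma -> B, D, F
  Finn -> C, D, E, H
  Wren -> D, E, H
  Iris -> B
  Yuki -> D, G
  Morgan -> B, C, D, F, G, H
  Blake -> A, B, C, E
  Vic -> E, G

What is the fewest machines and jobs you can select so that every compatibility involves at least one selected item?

8

{Uma, Finn, Wren, Iris, Yuki, Morgan, Blake, Vic} is a vertex cover of size 8: every edge has an endpoint in this set.
No smaller cover exists because Uma–F, Finn–C, Wren–D, Iris–B, Yuki–G, Morgan–H, Blake–A, Vic–E is a matching of size 8, and a cover must include an endpoint of each of these disjoint edges (König's theorem).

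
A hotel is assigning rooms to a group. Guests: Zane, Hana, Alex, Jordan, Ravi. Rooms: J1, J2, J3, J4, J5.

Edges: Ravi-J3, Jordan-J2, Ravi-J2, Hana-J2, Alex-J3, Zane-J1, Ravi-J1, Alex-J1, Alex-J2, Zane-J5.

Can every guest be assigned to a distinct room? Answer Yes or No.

No

The set {Hana, Jordan} has only 1 neighbour ({J2}), so by Hall's theorem at most 4 of the 5 guests can be matched.
Hence no matching covers every guest.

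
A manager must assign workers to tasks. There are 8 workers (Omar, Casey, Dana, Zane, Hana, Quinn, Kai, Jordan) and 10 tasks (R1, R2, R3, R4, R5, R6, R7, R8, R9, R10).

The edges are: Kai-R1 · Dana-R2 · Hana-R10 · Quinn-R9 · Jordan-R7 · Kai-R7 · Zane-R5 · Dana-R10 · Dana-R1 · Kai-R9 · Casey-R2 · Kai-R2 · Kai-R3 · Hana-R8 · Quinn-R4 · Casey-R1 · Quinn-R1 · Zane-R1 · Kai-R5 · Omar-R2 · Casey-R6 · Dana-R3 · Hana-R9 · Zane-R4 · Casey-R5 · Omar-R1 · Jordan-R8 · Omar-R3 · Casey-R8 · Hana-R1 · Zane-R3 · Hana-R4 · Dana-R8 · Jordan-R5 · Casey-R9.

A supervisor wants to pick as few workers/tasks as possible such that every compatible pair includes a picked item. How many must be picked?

The 8 edges Omar–R2, Casey–R6, Dana–R3, Zane–R5, Hana–R4, Quinn–R1, Kai–R9, Jordan–R7 form a matching, so any vertex cover needs at least 8 vertices (one per matched edge).
Conversely {Omar, Casey, Dana, Zane, Hana, Quinn, Kai, Jordan} meets every edge and has exactly 8 vertices, so 8 is optimal.

8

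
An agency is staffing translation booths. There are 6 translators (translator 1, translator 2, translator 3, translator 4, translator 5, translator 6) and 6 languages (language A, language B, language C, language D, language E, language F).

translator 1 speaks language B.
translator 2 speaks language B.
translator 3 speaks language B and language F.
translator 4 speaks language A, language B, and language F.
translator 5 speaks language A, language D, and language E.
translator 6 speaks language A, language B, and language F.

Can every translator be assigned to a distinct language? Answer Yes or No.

The set {translator 1, translator 2, translator 3, translator 4, translator 6} has only 3 neighbours ({language A, language B, language F}), so by Hall's theorem at most 4 of the 6 translators can be matched.
Hence no matching covers every translator.

No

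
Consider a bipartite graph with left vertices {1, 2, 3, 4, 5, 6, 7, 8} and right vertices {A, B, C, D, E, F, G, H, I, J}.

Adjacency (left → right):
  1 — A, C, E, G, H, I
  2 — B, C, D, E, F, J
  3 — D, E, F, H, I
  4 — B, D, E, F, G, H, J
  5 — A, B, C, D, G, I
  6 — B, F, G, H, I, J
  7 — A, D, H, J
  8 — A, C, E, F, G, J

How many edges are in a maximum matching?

8

One maximum matching: 1–A, 2–F, 3–H, 4–E, 5–B, 6–G, 7–D, 8–J.
This saturates every left vertex, so 8 is the maximum.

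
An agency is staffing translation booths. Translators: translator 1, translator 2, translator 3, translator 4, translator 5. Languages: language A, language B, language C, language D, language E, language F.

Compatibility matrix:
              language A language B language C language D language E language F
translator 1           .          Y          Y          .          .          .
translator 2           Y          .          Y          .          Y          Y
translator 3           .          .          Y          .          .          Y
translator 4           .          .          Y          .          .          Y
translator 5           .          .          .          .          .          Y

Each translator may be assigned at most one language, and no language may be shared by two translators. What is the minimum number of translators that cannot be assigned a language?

One maximum matching: translator 1→language B, translator 2→language A, translator 3→language C, translator 4→language F.
The set {translator 3, translator 4, translator 5} has only 2 neighbours ({language C, language F}), so by Hall's theorem at most 4 of the 5 translators can be matched.
That matches 4 of the 5, leaving 1 unmatched; no matching can do better.

1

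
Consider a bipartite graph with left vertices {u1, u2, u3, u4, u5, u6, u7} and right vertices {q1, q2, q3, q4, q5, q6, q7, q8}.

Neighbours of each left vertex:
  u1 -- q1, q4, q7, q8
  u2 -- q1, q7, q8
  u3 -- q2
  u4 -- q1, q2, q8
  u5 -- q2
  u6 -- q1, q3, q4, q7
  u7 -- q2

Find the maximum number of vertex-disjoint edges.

For example, pair u1-q8, u2-q7, u3-q2, u4-q1, u6-q4.
The set {u3, u5, u7} has only 1 neighbour ({q2}), so by Hall's theorem at most 5 of the 7 left vertices can be matched.

5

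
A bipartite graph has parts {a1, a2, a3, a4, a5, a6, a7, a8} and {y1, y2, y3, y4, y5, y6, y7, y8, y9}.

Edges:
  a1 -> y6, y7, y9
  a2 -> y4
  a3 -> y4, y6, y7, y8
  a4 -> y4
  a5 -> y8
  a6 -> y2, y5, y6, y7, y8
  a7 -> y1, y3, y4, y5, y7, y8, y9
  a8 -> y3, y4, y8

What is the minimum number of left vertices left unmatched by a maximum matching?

For example, pair a1→y9, a2→y4, a3→y6, a5→y8, a6→y2, a7→y7, a8→y3.
The set {a2, a4} has only 1 neighbour ({y4}), so by Hall's theorem at most 7 of the 8 left vertices can be matched.
That matches 7 of the 8, leaving 1 unmatched; no matching can do better.

1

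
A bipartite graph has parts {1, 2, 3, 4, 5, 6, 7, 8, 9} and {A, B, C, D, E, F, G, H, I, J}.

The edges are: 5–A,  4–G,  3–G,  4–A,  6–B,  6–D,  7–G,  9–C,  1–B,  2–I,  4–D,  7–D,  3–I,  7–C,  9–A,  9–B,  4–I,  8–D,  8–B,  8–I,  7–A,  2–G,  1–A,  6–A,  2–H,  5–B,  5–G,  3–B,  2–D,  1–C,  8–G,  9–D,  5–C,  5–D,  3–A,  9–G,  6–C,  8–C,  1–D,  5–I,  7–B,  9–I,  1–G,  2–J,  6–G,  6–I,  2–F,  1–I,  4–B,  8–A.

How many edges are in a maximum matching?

A valid assignment of size 7: 1→C, 2→J, 3→I, 4→D, 5→B, 6→A, 7→G.
The set {1, 3, 4, 5, 6, 7, 8, 9} has only 6 neighbours ({A, B, C, D, G, I}), so by Hall's theorem at most 7 of the 9 left vertices can be matched.

7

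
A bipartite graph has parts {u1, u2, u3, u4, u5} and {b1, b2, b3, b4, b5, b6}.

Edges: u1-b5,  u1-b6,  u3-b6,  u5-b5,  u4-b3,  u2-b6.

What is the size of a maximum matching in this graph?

A valid assignment of size 3: u1-b5, u2-b6, u4-b3.
The set {u1, u2, u3, u5} has only 2 neighbours ({b5, b6}), so by Hall's theorem at most 3 of the 5 left vertices can be matched.

3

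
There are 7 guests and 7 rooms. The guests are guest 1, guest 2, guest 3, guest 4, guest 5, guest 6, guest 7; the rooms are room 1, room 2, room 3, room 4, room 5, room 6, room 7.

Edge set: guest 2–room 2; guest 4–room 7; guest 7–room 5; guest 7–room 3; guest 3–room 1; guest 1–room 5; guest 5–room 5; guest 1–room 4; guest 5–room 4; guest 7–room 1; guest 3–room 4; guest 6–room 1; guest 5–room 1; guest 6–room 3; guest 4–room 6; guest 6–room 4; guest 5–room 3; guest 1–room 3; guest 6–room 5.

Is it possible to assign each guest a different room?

The set {guest 1, guest 3, guest 5, guest 6, guest 7} has only 4 neighbours ({room 1, room 3, room 4, room 5}), so by Hall's theorem at most 6 of the 7 guests can be matched.
Hence no matching covers every guest.

No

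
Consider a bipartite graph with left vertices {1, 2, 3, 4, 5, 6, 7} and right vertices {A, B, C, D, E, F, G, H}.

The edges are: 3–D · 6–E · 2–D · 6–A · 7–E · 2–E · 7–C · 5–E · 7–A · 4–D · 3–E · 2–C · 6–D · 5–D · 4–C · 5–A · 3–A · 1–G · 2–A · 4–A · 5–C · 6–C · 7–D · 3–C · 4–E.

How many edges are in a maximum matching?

One maximum matching: 1→G, 2→A, 3→D, 4→C, 5→E.
The set {2, 3, 4, 5, 6, 7} has only 4 neighbours ({A, C, D, E}), so by Hall's theorem at most 5 of the 7 left vertices can be matched.

5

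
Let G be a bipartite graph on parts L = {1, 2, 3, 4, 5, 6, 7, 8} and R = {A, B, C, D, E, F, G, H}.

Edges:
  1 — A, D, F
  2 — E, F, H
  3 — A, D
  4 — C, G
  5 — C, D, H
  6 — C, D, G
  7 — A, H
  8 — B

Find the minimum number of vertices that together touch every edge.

{1, 2, 3, 4, 5, 6, 7, 8} is a vertex cover of size 8: every edge has an endpoint in this set.
No smaller cover exists because 1–F, 2–E, 3–A, 4–C, 5–D, 6–G, 7–H, 8–B is a matching of size 8, and a cover must include an endpoint of each of these disjoint edges (König's theorem).

8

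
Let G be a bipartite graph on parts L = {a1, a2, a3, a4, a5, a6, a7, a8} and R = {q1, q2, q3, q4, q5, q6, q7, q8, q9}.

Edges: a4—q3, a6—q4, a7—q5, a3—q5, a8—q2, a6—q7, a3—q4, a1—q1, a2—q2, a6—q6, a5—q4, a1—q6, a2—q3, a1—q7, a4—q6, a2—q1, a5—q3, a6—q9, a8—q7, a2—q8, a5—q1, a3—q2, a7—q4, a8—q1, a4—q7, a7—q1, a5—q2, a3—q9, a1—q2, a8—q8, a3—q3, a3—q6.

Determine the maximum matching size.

8

One maximum matching: a1→q6, a2→q2, a3→q9, a4→q3, a5→q4, a6→q7, a7→q5, a8→q8.
All 8 left vertices are matched, so no larger matching exists.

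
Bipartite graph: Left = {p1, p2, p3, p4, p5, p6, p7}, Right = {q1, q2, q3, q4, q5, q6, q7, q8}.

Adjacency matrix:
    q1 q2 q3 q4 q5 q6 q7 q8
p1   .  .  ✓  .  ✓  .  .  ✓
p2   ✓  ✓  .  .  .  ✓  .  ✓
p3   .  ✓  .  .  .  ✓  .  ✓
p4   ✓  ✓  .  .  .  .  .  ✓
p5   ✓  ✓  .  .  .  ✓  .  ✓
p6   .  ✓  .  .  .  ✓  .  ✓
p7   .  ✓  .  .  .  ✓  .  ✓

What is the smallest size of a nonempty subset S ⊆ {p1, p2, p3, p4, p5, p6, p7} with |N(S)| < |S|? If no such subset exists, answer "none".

Take S = {p2, p3, p4, p5, p6}. Its neighbourhood is {q1, q2, q6, q8}, so |N(S)| = 4 < |S| = 5.
Every subset of size less than 5 has at least as many neighbours as members, so 5 is the minimum.

5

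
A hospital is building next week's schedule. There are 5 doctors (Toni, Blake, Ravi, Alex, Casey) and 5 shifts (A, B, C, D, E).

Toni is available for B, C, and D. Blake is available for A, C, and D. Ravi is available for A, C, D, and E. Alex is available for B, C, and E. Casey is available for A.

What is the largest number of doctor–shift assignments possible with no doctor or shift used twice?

5

A valid assignment of size 5: Toni–C, Blake–D, Ravi–E, Alex–B, Casey–A.
All 5 doctors are matched, so no larger matching exists.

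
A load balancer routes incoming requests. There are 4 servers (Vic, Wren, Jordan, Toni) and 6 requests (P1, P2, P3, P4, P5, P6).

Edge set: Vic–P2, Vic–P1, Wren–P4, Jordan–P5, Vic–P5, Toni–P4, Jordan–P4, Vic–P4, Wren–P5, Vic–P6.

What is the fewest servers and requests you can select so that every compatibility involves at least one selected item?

{Vic, P4, P5} is a vertex cover of size 3: every edge has an endpoint in this set.
No smaller cover exists because Vic–P1, Wren–P4, Jordan–P5 is a matching of size 3, and a cover must include an endpoint of each of these disjoint edges (König's theorem).

3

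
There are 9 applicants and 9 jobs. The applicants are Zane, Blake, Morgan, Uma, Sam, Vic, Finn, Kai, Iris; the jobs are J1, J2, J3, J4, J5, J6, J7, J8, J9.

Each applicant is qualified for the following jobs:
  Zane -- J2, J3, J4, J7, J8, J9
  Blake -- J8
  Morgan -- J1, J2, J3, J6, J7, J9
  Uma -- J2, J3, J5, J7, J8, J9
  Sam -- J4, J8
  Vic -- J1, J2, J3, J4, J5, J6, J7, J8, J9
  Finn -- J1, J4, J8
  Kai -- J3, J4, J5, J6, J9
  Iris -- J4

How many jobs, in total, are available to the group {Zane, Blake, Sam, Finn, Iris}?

7

The union of neighbours of {Zane, Blake, Sam, Finn, Iris} is {J1, J2, J3, J4, J7, J8, J9}, which has 7 elements.
Since |N(S)| = 7 ≥ |S| = 5, Hall's condition holds for this subset.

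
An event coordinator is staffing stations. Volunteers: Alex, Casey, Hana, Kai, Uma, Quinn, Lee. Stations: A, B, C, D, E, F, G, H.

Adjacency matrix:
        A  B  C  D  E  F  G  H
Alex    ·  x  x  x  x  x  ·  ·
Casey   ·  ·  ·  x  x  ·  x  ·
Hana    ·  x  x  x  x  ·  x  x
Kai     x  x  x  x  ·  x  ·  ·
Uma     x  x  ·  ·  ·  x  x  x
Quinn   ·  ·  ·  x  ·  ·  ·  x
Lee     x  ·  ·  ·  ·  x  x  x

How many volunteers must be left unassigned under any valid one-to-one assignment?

A valid assignment of size 7: Alex–E, Casey–D, Hana–G, Kai–B, Uma–A, Quinn–H, Lee–F.
This saturates every volunteer, so 7 is the maximum.
That matches 7 of the 7, leaving 0 unmatched; no matching can do better.

0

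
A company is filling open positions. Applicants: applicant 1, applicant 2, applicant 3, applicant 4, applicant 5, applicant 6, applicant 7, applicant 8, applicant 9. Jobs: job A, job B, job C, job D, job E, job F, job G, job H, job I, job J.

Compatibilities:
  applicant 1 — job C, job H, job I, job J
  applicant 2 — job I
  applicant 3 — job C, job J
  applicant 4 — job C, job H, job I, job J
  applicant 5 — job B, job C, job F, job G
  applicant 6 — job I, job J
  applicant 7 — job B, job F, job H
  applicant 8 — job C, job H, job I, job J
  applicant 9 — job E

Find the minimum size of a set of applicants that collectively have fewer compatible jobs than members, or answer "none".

Take S = {applicant 1, applicant 2, applicant 3, applicant 4, applicant 6}. Its neighbourhood is {job C, job H, job I, job J}, so |N(S)| = 4 < |S| = 5.
Every subset of size less than 5 has at least as many neighbours as members, so 5 is the minimum.

5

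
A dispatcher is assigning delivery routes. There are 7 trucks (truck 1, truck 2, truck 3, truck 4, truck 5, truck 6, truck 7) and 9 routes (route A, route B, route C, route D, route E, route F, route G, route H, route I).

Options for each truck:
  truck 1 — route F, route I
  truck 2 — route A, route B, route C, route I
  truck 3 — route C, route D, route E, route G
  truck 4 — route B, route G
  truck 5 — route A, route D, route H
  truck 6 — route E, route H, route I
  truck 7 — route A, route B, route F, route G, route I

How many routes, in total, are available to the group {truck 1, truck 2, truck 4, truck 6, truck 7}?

The union of neighbours of {truck 1, truck 2, truck 4, truck 6, truck 7} is {route A, route B, route C, route E, route F, route G, route H, route I}, which has 8 elements.
Since |N(S)| = 8 ≥ |S| = 5, Hall's condition holds for this subset.

8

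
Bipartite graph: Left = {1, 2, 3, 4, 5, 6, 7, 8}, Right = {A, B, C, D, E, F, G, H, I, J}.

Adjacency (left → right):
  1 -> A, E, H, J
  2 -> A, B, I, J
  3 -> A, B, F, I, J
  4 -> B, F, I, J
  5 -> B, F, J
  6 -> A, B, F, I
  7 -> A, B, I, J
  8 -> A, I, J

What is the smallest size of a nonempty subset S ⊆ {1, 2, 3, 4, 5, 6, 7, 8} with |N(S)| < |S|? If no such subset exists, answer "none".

Take S = {2, 3, 4, 5, 6, 7}. Its neighbourhood is {A, B, F, I, J}, so |N(S)| = 5 < |S| = 6.
Every subset of size less than 6 has at least as many neighbours as members, so 6 is the minimum.

6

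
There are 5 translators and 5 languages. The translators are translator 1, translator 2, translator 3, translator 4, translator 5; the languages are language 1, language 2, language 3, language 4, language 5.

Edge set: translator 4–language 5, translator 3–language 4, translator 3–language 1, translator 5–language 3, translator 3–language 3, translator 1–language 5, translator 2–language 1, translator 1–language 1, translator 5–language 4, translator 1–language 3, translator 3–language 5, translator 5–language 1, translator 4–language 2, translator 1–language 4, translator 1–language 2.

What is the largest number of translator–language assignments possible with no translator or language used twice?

One maximum matching: translator 1-language 2, translator 2-language 1, translator 3-language 3, translator 4-language 5, translator 5-language 4.
All 5 translators are matched, so no larger matching exists.

5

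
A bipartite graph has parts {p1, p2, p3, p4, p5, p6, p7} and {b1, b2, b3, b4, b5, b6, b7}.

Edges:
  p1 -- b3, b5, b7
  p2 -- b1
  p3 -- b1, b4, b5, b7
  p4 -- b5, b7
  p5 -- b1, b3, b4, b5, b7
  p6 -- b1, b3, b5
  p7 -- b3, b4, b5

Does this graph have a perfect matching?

No

The set {p1, p2, p3, p4, p5, p6, p7} has only 5 neighbours ({b1, b3, b4, b5, b7}), so by Hall's theorem at most 5 of the 7 left vertices can be matched.
Hence no matching covers every left vertex.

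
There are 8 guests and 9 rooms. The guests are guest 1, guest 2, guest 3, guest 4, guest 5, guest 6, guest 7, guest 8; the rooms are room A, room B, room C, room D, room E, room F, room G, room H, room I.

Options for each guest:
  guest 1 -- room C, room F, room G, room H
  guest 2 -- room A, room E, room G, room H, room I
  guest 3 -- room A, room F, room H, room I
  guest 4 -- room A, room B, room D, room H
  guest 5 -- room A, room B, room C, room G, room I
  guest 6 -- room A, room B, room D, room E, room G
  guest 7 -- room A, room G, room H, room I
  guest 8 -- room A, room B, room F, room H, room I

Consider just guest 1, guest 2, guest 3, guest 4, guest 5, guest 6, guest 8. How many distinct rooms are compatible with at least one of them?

9

The union of neighbours of {guest 1, guest 2, guest 3, guest 4, guest 5, guest 6, guest 8} is {room A, room B, room C, room D, room E, room F, room G, room H, room I}, which has 9 elements.
Since |N(S)| = 9 ≥ |S| = 7, Hall's condition holds for this subset.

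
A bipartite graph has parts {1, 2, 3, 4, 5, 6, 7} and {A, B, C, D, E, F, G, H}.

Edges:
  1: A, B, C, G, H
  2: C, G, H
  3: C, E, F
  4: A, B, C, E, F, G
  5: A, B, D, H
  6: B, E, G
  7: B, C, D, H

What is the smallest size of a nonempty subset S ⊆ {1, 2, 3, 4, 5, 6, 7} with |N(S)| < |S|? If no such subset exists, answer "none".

none

A matching saturating every left vertex exists, for instance 1→H, 2→G, 3→C, 4→A, 5→D, 6→E, 7→B.
By Hall's marriage theorem, this means |N(S)| ≥ |S| for every subset S, so no violating subset exists.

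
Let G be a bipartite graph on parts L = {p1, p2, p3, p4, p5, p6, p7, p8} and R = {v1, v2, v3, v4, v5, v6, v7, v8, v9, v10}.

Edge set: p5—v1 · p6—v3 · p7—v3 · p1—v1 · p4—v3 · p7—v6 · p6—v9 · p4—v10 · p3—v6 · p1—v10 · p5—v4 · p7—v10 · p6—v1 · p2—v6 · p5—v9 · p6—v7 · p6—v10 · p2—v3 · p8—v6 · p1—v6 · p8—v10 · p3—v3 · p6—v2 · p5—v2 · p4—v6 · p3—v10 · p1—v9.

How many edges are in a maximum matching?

For example, pair p1→v9, p2→v3, p3→v6, p4→v10, p5→v1, p6→v2.
The set {p2, p3, p4, p7, p8} has only 3 neighbours ({v10, v3, v6}), so by Hall's theorem at most 6 of the 8 left vertices can be matched.

6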